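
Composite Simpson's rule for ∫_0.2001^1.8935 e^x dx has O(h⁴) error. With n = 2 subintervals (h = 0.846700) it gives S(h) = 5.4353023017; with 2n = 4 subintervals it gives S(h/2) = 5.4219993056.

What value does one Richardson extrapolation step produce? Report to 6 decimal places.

Leading term ∝ h^4; use weight 16 = 2^4.
16*5.4219993056 − 5.4353023017 = 81.3166865879
Extrapolated: 81.3166865879 / 15 = 5.4211124392

5.421112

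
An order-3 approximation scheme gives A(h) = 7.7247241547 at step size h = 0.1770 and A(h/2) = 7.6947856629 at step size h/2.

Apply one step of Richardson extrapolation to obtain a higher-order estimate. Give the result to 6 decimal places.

7.690509

r = 3: numerator weight 8, denominator 7.
2^3·A(h/2) = 61.5582853032; minus A(h) gives 53.8335611485.
53.8335611485 ÷ 7 = 7.6905087355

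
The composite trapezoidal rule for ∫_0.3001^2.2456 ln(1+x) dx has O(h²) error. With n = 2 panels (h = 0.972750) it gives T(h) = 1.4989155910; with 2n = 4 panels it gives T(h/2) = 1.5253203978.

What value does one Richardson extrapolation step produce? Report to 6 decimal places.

Error is O(h^2); halving h shrinks it by 2^2 = 4.
4*1.5253203978 = 6.1012815912; subtract 1.4989155910 → 4.6023660002
(4*1.5253203978 − 1.4989155910)/(4 − 1) = 1.5341220001

1.534122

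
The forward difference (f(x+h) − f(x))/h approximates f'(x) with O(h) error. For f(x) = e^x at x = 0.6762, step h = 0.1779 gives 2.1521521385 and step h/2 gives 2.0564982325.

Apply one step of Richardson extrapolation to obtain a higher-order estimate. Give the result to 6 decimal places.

r = 1: numerator weight 2, denominator 1.
Numerator 2*A(h/2) − A(h) = 2*2.0564982325 − 2.1521521385 = 1.9608443265
Extrapolated: 1.9608443265 / 1 = 1.9608443265
Gap between inputs: 9.565e-02; correction applied: −0.0956539060.

1.960844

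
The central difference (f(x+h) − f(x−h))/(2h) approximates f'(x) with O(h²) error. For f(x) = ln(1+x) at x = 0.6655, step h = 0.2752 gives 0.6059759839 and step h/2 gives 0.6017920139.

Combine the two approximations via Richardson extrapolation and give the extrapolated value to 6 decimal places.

0.600397

With r = 2 the leading error scales as h^2, so the weight is 2^2 = 4.
2^2×A(h/2) = 2.4071680556; minus A(h) gives 1.8011920717.
1.8011920717 ÷ 3 = 0.6003973572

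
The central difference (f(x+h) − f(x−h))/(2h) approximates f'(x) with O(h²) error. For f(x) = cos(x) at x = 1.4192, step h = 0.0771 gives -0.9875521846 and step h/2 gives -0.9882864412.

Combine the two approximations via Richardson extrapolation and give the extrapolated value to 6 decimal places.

-0.988531

Error is O(h^2); halving h shrinks it by 2^2 = 4.
Difference of the inputs: -0.9882864412 − (-0.9875521846) = -0.0007342566
Divide by 2^2 − 1 = 3: (-0.0007342566)/3 = -0.0002447522
R = -0.9882864412 − 0.0002447522 = -0.9885311934
Shift from A(h/2): −0.0002447522.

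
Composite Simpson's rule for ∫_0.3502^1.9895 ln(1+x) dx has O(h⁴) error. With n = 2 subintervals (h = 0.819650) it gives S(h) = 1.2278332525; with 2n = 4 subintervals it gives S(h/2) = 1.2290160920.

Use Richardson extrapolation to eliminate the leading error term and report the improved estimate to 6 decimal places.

Leading term ∝ h^4; use weight 16 = 2^4.
Numerator 16*A(h/2) − A(h) = 16*1.2290160920 − 1.2278332525 = 18.4364242195
Extrapolated: 18.4364242195 / 15 = 1.2290949480

1.229095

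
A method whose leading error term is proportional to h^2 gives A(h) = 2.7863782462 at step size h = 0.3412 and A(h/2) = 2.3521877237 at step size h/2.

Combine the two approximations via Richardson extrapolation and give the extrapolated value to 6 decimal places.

2.207458

With r = 2 the leading error scales as h^2, so the weight is 2^2 = 4.
Top: 4(2.3521877237) − (2.7863782462) = 6.6223726486
Divide by 2^2 − 1 = 3.
6.6223726486 ÷ 3 = 2.2074575495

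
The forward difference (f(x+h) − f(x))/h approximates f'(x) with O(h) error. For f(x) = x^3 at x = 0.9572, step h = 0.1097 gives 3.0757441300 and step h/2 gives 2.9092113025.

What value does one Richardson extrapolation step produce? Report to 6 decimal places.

2.742678

r = 1: numerator weight 2, denominator 1.
Top: 2(2.9092113025) − (3.0757441300) = 2.7426784750
(2×2.9092113025 − 3.0757441300)/(2 − 1) = 2.7426784750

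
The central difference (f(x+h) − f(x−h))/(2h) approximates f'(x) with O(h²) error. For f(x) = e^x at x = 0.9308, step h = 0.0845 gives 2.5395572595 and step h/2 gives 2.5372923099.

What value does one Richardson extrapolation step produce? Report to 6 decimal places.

Order 2 gives 2^r = 4 and 2^r − 1 = 3.
4×2.5372923099 = 10.1491692396; subtract 2.5395572595 → 7.6096119801
(4×2.5372923099 − 2.5395572595)/(4 − 1) = 2.5365373267
Gap between inputs: 2.265e-03; correction applied: −0.0007549832.

2.536537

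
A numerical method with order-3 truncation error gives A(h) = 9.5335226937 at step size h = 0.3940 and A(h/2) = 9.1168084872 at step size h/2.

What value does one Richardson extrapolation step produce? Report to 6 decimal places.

9.057278

r = 3, so 2^r = 8.
8 × 9.1168084872 = 72.9344678976; 72.9344678976 − 9.5335226937 = 63.4009452039
Divide by 2^3 − 1 = 7.
63.4009452039 ÷ 7 = 9.0572778863
Shift from A(h/2): −0.0595306009.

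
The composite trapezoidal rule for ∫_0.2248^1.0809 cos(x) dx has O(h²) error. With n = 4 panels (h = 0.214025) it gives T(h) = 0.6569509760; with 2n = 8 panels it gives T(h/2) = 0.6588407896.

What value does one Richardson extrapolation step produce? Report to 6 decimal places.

0.659471

Leading term ∝ h^2; use weight 4 = 2^2.
4·0.6588407896 − 0.6569509760 = 1.9784121824
Denominator 4 − 1 = 3.
So the Richardson estimate is 0.6594707275.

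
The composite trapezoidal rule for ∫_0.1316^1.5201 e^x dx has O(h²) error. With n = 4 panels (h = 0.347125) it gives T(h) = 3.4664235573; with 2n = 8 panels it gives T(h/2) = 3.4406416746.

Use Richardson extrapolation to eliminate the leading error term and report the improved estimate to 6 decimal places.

3.432048

Leading term ∝ h^2; use weight 4 = 2^2.
4×3.4406416746 − 3.4664235573 = 10.2961431411
Divide by 2^2 − 1 = 3.
10.2961431411 ÷ 3 = 3.4320477137
Gap between inputs: 2.578e-02; correction applied: −0.0085939609.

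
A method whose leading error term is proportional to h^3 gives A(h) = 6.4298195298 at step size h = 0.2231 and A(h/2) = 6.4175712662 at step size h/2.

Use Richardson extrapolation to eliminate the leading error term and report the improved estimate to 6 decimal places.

Leading term ∝ h^3; use weight 8 = 2^3.
8*6.4175712662 − 6.4298195298 = 44.9107505998
R = 44.9107505998/7 = 6.4158215143

6.415822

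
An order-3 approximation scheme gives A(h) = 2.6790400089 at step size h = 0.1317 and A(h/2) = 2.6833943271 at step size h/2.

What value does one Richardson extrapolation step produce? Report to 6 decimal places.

Order 3 gives 2^r = 8 and 2^r − 1 = 7.
Top: 8(2.6833943271) − (2.6790400089) = 18.7881146079
(8 × 2.6833943271 − 2.6790400089)/(8 − 1) = 2.6840163726
Shift from A(h/2): +0.0006220455.

2.684016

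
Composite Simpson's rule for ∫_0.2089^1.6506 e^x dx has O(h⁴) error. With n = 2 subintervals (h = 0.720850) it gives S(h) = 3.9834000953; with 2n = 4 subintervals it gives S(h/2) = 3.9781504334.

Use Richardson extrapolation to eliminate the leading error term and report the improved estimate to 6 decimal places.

3.977800

Method order is 4; weight 2^4 = 16.
2^4·A(h/2) = 63.6504069344; minus A(h) gives 59.6670068391.
Divide by 2^4 − 1 = 15.
So the Richardson estimate is 3.9778004559.
Gap between inputs: 5.250e-03; correction applied: −0.0003499775.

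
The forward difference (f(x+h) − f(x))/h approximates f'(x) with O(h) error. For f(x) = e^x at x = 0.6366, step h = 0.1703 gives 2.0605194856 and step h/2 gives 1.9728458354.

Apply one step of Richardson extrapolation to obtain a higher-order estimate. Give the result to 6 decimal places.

Method order is 1; weight 2^1 = 2.
Top: 2(1.9728458354) − (2.0605194856) = 1.8851721852
1.8851721852 ÷ 1 = 1.8851721852
Correction |R − A(h/2)| = 8.767e-02; gap |A(h/2) − A(h)| = 8.767e-02.

1.885172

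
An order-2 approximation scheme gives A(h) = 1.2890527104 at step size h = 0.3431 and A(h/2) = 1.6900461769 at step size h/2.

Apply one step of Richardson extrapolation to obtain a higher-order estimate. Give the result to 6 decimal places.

1.823711

Leading term ∝ h^2; use weight 4 = 2^2.
Numerator 4 × A(h/2) − A(h) = 4 × 1.6900461769 − 1.2890527104 = 5.4711319972
(4 × 1.6900461769 − 1.2890527104)/(4 − 1) = 1.8237106657
Shift from A(h/2): +0.1336644888.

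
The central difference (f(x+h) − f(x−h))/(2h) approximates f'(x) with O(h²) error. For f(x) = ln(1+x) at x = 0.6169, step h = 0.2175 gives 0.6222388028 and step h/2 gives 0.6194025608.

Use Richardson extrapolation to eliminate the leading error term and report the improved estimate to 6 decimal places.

Leading term ∝ h^2; use weight 4 = 2^2.
Difference of the inputs: 0.6194025608 − 0.6222388028 = -0.0028362420
Divide by 2^2 − 1 = 3: (-0.0028362420)/3 = -0.0009454140
R = A(h/2) + (A(h/2) − A(h))/3 = 0.6194025608 − 0.0009454140 = 0.6184571468
Shift from A(h/2): −0.0009454140.

0.618457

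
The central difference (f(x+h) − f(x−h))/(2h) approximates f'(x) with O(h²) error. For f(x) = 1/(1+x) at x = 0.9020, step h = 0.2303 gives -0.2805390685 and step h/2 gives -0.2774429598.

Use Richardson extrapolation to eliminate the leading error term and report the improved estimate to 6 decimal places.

-0.276411

r = 2, so 2^r = 4.
4×(-0.2774429598) = -1.1097718392; (-1.1097718392) − (-0.2805390685) = -0.8292327707
Denominator 4 − 1 = 3.
So the Richardson estimate is -0.2764109236.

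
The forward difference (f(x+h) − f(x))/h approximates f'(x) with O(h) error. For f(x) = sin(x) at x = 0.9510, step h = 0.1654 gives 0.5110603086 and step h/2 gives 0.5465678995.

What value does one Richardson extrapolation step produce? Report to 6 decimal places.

Order 1 gives 2^r = 2 and 2^r − 1 = 1.
Top: 2(0.5465678995) − (0.5110603086) = 0.5820754904
Denominator 2 − 1 = 1.
Result: 0.5820754904

0.582075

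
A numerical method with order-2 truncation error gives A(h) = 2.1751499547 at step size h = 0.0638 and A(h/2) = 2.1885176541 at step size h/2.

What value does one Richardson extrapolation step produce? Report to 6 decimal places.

2.192974

r = 2: numerator weight 4, denominator 3.
Top: 4(2.1885176541) − (2.1751499547) = 6.5789206617
Divide by 2^2 − 1 = 3.
6.5789206617 ÷ 3 = 2.1929735539
Gap between inputs: 1.337e-02; correction applied: +0.0044558998.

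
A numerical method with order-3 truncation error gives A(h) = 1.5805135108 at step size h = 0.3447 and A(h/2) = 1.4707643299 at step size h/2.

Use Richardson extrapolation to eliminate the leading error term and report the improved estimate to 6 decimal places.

Order 3 gives 2^r = 8 and 2^r − 1 = 7.
8 × 1.4707643299 = 11.7661146392; 11.7661146392 − 1.5805135108 = 10.1856011284
R = 10.1856011284/7 = 1.4550858755
Shift from A(h/2): −0.0156784544.

1.455086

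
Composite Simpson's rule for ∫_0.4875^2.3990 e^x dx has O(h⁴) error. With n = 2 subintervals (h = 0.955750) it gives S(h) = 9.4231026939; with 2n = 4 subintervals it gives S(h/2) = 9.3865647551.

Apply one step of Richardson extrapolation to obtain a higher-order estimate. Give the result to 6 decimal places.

9.384129

r = 4, so 2^r = 16.
16×9.3865647551 = 150.1850360816; subtract 9.4231026939 → 140.7619333877
Divide by 2^4 − 1 = 15.
140.7619333877 ÷ 15 = 9.3841288925
Shift from A(h/2): −0.0024358626.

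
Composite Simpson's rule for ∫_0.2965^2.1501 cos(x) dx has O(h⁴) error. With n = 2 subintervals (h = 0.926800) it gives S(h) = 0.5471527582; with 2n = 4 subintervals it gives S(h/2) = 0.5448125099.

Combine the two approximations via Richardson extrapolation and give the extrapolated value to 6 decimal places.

Error is O(h^4); halving h shrinks it by 2^4 = 16.
16 × 0.5448125099 = 8.7170001584; 8.7170001584 − 0.5471527582 = 8.1698474002
(16 × 0.5448125099 − 0.5471527582)/(16 − 1) = 0.5446564933

0.544656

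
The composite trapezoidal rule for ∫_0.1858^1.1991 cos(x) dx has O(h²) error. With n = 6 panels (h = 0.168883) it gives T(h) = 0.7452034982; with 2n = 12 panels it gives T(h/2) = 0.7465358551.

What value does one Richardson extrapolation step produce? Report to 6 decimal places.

0.746980

Error is O(h^2); halving h shrinks it by 2^2 = 4.
4 × 0.7465358551 = 2.9861434204; 2.9861434204 − 0.7452034982 = 2.2409399222
2.2409399222 ÷ 3 = 0.7469799741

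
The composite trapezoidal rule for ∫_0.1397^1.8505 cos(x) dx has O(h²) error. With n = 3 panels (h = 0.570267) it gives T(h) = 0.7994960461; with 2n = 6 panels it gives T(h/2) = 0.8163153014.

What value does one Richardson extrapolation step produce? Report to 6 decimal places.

0.821922

The method has order 2: 2^2 = 4.
4*0.8163153014 = 3.2652612056; subtract 0.7994960461 → 2.4657651595
R = 2.4657651595/3 = 0.8219217198
Shift from A(h/2): +0.0056064184.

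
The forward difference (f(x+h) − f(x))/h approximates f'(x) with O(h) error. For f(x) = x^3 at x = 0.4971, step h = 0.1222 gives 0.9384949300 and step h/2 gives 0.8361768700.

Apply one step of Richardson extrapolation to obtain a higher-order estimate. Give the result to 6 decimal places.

0.733859

r = 1, so 2^r = 2.
A(h/2) − A(h) = 0.8361768700 − 0.9384949300 = -0.1023180600
Correction (A(h/2) − A(h))/(2 − 1) = (-0.1023180600)/1 = -0.1023180600
R = 0.8361768700 − 0.1023180600 = 0.7338588100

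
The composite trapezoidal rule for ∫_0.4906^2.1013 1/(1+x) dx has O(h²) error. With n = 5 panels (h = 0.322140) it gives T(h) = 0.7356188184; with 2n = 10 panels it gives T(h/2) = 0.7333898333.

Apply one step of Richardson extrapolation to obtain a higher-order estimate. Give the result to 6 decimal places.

0.732647

Method order is 2; weight 2^2 = 4.
Numerator 4 × A(h/2) − A(h) = 4 × 0.7333898333 − 0.7356188184 = 2.1979405148
Divide by 2^2 − 1 = 3.
Result: 0.7326468383
Correction |R − A(h/2)| = 7.430e-04; gap |A(h/2) − A(h)| = 2.229e-03.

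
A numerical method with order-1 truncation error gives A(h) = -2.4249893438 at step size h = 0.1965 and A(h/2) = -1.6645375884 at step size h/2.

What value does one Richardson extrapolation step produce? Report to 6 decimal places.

r = 1: numerator weight 2, denominator 1.
Numerator 2 × A(h/2) − A(h) = 2 × (-1.6645375884) − (-2.4249893438) = -0.9040858330
Divide by 2^1 − 1 = 1.
(2 × (-1.6645375884) − (-2.4249893438))/(2 − 1) = -0.9040858330
Shift from A(h/2): +0.7604517554.

-0.904086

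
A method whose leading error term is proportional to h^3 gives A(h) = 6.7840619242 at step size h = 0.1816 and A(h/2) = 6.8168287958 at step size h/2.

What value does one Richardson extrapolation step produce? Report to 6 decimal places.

Leading term ∝ h^3; use weight 8 = 2^3.
2^3×A(h/2) = 54.5346303664; minus A(h) gives 47.7505684422.
Divide by 2^3 − 1 = 7.
(8×6.8168287958 − 6.7840619242)/(8 − 1) = 6.8215097775
Correction |R − A(h/2)| = 4.681e-03; gap |A(h/2) − A(h)| = 3.277e-02.

6.821510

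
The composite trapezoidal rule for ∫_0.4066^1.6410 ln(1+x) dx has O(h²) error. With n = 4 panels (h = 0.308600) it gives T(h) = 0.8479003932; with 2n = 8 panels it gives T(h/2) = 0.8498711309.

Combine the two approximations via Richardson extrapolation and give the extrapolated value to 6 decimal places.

0.850528

Method order is 2; weight 2^2 = 4.
4 × 0.8498711309 − 0.8479003932 = 2.5515841304
Denominator 4 − 1 = 3.
R = 2.5515841304/3 = 0.8505280435
Shift from A(h/2): +0.0006569126.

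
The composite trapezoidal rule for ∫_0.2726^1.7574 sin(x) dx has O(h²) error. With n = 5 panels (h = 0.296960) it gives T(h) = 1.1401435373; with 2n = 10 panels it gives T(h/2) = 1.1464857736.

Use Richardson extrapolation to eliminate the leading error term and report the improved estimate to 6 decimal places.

1.148600

r = 2, so 2^r = 4.
Numerator 4*A(h/2) − A(h) = 4*1.1464857736 − 1.1401435373 = 3.4457995571
(4*1.1464857736 − 1.1401435373)/(4 − 1) = 1.1485998524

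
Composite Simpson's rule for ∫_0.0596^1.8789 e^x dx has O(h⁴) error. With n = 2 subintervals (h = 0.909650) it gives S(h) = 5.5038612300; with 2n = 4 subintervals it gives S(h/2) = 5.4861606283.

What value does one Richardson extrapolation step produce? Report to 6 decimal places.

5.484981

With r = 4 the leading error scales as h^4, so the weight is 2^4 = 16.
16·5.4861606283 = 87.7785700528; subtract 5.5038612300 → 82.2747088228
Extrapolated: 82.2747088228 / 15 = 5.4849805882
Shift from A(h/2): −0.0011800401.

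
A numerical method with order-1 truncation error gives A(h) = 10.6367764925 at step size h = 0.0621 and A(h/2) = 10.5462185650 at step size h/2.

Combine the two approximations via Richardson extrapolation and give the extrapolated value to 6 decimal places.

10.455661

r = 1: numerator weight 2, denominator 1.
Difference of the inputs: 10.5462185650 − 10.6367764925 = -0.0905579275
Divide by 2^1 − 1 = 1: (-0.0905579275)/1 = -0.0905579275
R = 10.5462185650 − 0.0905579275 = 10.4556606375
Gap between inputs: 9.056e-02; correction applied: −0.0905579275.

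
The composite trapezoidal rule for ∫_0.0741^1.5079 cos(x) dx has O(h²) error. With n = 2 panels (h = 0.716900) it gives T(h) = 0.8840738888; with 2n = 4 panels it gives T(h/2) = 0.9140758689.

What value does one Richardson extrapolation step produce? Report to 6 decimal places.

r = 2, so 2^r = 4.
Top: 4(0.9140758689) − (0.8840738888) = 2.7722295868
2.7722295868 ÷ 3 = 0.9240765289
Gap between inputs: 3.000e-02; correction applied: +0.0100006600.

0.924077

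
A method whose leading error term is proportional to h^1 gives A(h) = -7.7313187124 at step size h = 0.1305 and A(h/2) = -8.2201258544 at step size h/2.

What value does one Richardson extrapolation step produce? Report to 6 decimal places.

Method order is 1; weight 2^1 = 2.
2 × (-8.2201258544) − (-7.7313187124) = -8.7089329964
Extrapolated: (-8.7089329964) / 1 = -8.7089329964
Gap between inputs: 4.888e-01; correction applied: −0.4888071420.

-8.708933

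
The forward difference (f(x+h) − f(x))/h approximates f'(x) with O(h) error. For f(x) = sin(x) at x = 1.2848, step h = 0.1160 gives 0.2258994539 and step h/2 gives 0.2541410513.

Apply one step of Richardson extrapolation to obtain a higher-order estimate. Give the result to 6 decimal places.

r = 1, so 2^r = 2.
Difference of the inputs: 0.2541410513 − 0.2258994539 = 0.0282415974
Divide by 2^1 − 1 = 1: 0.0282415974/1 = 0.0282415974
R = A(h/2) + (A(h/2) − A(h))/1 = 0.2541410513 + 0.0282415974 = 0.2823826487

0.282383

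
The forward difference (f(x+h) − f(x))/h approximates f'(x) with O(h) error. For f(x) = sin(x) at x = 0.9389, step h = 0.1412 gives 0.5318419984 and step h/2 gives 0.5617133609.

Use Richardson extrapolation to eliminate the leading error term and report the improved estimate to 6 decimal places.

0.591585

Error is O(h^1); halving h shrinks it by 2^1 = 2.
2^1·A(h/2) = 1.1234267218; minus A(h) gives 0.5915847234.
0.5915847234 ÷ 1 = 0.5915847234
Shift from A(h/2): +0.0298713625.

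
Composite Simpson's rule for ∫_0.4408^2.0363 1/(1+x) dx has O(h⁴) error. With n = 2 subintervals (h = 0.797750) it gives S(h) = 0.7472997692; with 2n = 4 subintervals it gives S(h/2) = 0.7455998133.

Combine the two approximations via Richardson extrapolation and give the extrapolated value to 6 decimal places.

0.745486

r = 4, so 2^r = 16.
A(h/2) − A(h) = 0.7455998133 − 0.7472997692 = -0.0016999559
Correction (A(h/2) − A(h))/(16 − 1) = (-0.0016999559)/15 = -0.0001133304
R = A(h/2) + (A(h/2) − A(h))/15 = 0.7455998133 − 0.0001133304 = 0.7454864829
Correction |R − A(h/2)| = 1.133e-04; gap |A(h/2) − A(h)| = 1.700e-03.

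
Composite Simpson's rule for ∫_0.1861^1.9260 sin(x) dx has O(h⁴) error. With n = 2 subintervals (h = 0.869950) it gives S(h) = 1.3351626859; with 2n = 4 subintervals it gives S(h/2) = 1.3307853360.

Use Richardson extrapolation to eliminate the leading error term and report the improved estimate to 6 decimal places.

The method has order 4: 2^4 = 16.
16 × 1.3307853360 = 21.2925653760; 21.2925653760 − 1.3351626859 = 19.9574026901
(16 × 1.3307853360 − 1.3351626859)/(16 − 1) = 1.3304935127
Gap between inputs: 4.377e-03; correction applied: −0.0002918233.

1.330494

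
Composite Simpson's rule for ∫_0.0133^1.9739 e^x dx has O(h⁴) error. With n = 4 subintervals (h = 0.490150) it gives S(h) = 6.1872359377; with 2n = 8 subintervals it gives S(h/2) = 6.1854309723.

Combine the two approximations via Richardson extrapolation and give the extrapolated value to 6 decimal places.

Leading term ∝ h^4; use weight 16 = 2^4.
16 × 6.1854309723 = 98.9668955568; subtract 6.1872359377 → 92.7796596191
Denominator 16 − 1 = 15.
92.7796596191 ÷ 15 = 6.1853106413
Correction |R − A(h/2)| = 1.203e-04; gap |A(h/2) − A(h)| = 1.805e-03.

6.185311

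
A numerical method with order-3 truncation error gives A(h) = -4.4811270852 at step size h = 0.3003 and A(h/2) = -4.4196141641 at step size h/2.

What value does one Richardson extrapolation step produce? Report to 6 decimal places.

-4.410827

Error is O(h^3); halving h shrinks it by 2^3 = 8.
Weighted: (-35.3569133128) − (-4.4811270852) = -30.8757862276
(8*(-4.4196141641) − (-4.4811270852))/(8 − 1) = -4.4108266039
Correction |R − A(h/2)| = 8.788e-03; gap |A(h/2) − A(h)| = 6.151e-02.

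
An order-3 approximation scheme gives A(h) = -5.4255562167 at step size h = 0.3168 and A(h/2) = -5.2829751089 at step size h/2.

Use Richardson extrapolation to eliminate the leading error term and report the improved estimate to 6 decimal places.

-5.262606

The method has order 3: 2^3 = 8.
8·(-5.2829751089) − (-5.4255562167) = -36.8382446545
Denominator 8 − 1 = 7.
(8·(-5.2829751089) − (-5.4255562167))/(8 − 1) = -5.2626063792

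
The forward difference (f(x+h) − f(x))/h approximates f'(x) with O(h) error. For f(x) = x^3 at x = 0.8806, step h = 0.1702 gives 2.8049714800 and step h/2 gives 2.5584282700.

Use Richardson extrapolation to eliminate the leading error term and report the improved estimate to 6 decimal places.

2.311885

Leading term ∝ h^1; use weight 2 = 2^1.
2^1·A(h/2) = 5.1168565400; minus A(h) gives 2.3118850600.
R = 2.3118850600/1 = 2.3118850600
Correction |R − A(h/2)| = 2.465e-01; gap |A(h/2) − A(h)| = 2.465e-01.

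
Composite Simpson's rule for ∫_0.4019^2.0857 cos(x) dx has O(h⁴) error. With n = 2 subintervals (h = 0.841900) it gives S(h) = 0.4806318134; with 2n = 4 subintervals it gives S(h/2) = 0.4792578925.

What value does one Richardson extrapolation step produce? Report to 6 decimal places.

The method has order 4: 2^4 = 16.
Top: 16(0.4792578925) − (0.4806318134) = 7.1874944666
Denominator 16 − 1 = 15.
(16×0.4792578925 − 0.4806318134)/(16 − 1) = 0.4791662978
Correction |R − A(h/2)| = 9.159e-05; gap |A(h/2) − A(h)| = 1.374e-03.

0.479166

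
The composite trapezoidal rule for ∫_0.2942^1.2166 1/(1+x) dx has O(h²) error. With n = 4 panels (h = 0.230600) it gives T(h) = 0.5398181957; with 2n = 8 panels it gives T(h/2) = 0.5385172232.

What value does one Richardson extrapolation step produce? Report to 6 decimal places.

Leading term ∝ h^2; use weight 4 = 2^2.
Numerator 4·A(h/2) − A(h) = 4·0.5385172232 − 0.5398181957 = 1.6142506971
R = 1.6142506971/3 = 0.5380835657
Shift from A(h/2): −0.0004336575.

0.538084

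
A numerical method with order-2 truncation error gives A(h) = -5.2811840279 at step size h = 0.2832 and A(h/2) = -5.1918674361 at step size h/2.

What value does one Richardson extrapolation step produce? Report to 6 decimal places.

Method order is 2; weight 2^2 = 4.
A(h/2) − A(h) = -5.1918674361 − (-5.2811840279) = 0.0893165918
Correction (A(h/2) − A(h))/(4 − 1) = 0.0893165918/3 = 0.0297721973
R = -5.1918674361 + 0.0297721973 = -5.1620952388
Correction |R − A(h/2)| = 2.977e-02; gap |A(h/2) − A(h)| = 8.932e-02.

-5.162095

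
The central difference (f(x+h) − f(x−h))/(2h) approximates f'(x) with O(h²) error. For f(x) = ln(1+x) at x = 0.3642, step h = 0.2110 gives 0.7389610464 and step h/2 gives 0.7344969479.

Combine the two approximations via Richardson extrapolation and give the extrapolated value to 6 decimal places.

Method order is 2; weight 2^2 = 4.
Numerator 4*A(h/2) − A(h) = 4*0.7344969479 − 0.7389610464 = 2.1990267452
Divide by 2^2 − 1 = 3.
(4*0.7344969479 − 0.7389610464)/(4 − 1) = 0.7330089151

0.733009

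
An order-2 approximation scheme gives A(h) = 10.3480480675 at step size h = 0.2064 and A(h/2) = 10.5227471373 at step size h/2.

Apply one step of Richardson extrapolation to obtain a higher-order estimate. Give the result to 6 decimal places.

10.580980

Method order is 2; weight 2^2 = 4.
2^2·A(h/2) = 42.0909885492; minus A(h) gives 31.7429404817.
(4·10.5227471373 − 10.3480480675)/(4 − 1) = 10.5809801606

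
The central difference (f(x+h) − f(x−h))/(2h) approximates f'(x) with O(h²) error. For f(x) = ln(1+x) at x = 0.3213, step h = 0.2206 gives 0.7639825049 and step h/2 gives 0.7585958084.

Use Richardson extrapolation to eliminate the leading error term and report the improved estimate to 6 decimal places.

r = 2: numerator weight 4, denominator 3.
A(h/2) − A(h) = 0.7585958084 − 0.7639825049 = -0.0053866965
Divide by 2^2 − 1 = 3: (-0.0053866965)/3 = -0.0017955655
R = A(h/2) + (A(h/2) − A(h))/3 = 0.7585958084 − 0.0017955655 = 0.7568002429
Gap between inputs: 5.387e-03; correction applied: −0.0017955655.

0.756800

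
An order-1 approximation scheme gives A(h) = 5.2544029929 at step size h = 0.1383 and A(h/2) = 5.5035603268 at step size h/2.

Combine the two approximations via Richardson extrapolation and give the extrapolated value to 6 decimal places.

5.752718

Error is O(h^1); halving h shrinks it by 2^1 = 2.
2 × 5.5035603268 − 5.2544029929 = 5.7527176607
5.7527176607 ÷ 1 = 5.7527176607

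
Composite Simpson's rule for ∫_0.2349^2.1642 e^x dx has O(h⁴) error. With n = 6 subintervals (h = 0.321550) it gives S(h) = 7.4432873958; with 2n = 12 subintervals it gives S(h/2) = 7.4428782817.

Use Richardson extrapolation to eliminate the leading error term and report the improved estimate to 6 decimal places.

r = 4, so 2^r = 16.
Top: 16(7.4428782817) − (7.4432873958) = 111.6427651114
(16×7.4428782817 − 7.4432873958)/(16 − 1) = 7.4428510074

7.442851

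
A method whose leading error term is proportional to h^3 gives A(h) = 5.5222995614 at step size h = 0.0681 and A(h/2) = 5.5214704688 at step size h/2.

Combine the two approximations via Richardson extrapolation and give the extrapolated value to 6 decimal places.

5.521352

Leading term ∝ h^3; use weight 8 = 2^3.
Numerator 8*A(h/2) − A(h) = 8*5.5214704688 − 5.5222995614 = 38.6494641890
Denominator 8 − 1 = 7.
Result: 5.5213520270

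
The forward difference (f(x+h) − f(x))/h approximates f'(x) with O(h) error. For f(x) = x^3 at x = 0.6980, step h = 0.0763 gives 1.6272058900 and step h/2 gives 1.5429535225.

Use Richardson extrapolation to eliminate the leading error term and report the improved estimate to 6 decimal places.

Method order is 1; weight 2^1 = 2.
Top: 2(1.5429535225) − (1.6272058900) = 1.4587011550
Denominator 2 − 1 = 1.
(2×1.5429535225 − 1.6272058900)/(2 − 1) = 1.4587011550

1.458701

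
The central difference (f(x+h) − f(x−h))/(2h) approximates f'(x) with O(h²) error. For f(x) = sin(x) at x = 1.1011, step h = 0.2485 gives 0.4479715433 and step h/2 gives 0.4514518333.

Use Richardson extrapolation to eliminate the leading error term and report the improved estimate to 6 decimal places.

0.452612

r = 2, so 2^r = 4.
4 × 0.4514518333 = 1.8058073332; 1.8058073332 − 0.4479715433 = 1.3578357899
Denominator 4 − 1 = 3.
1.3578357899 ÷ 3 = 0.4526119300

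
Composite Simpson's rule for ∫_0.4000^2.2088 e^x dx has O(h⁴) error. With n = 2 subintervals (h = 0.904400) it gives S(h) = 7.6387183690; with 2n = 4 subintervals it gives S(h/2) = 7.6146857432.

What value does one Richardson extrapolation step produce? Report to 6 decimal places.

7.613084

r = 4: numerator weight 16, denominator 15.
2^4·A(h/2) = 121.8349718912; minus A(h) gives 114.1962535222.
Denominator 16 − 1 = 15.
(16·7.6146857432 − 7.6387183690)/(16 − 1) = 7.6130835681
Shift from A(h/2): −0.0016021751.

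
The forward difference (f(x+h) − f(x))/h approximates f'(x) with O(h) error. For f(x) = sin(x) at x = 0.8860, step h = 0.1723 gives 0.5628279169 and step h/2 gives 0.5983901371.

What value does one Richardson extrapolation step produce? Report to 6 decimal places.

0.633952

The method has order 1: 2^1 = 2.
2^1*A(h/2) = 1.1967802742; minus A(h) gives 0.6339523573.
Denominator 2 − 1 = 1.
R = 0.6339523573/1 = 0.6339523573
Shift from A(h/2): +0.0355622202.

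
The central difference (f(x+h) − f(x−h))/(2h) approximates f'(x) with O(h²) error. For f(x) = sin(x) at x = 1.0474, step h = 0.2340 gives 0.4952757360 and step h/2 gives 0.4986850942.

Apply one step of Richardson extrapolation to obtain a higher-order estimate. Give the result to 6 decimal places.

0.499822

Method order is 2; weight 2^2 = 4.
4*0.4986850942 − 0.4952757360 = 1.4994646408
Divide by 2^2 − 1 = 3.
1.4994646408 ÷ 3 = 0.4998215469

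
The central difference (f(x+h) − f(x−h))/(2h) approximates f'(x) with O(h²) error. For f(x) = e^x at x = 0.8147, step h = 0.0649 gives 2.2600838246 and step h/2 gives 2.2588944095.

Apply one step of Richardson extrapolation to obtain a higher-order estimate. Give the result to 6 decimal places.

Leading term ∝ h^2; use weight 4 = 2^2.
Top: 4(2.2588944095) − (2.2600838246) = 6.7754938134
Divide by 2^2 − 1 = 3.
Extrapolated: 6.7754938134 / 3 = 2.2584979378

2.258498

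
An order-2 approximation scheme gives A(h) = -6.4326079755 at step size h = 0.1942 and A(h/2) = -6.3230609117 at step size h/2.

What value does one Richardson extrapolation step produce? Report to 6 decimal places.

-6.286545

Order 2 gives 2^r = 4 and 2^r − 1 = 3.
A(h/2) − A(h) = -6.3230609117 − (-6.4326079755) = 0.1095470638
Correction (A(h/2) − A(h))/(4 − 1) = 0.1095470638/3 = 0.0365156879
R = -6.3230609117 + 0.0365156879 = -6.2865452238
Shift from A(h/2): +0.0365156879.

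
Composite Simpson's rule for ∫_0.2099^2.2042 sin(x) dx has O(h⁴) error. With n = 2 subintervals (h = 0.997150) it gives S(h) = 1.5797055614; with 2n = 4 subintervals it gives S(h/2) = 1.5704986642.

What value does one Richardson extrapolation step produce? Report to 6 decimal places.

Method order is 4; weight 2^4 = 16.
16·1.5704986642 = 25.1279786272; 25.1279786272 − 1.5797055614 = 23.5482730658
Denominator 16 − 1 = 15.
23.5482730658 ÷ 15 = 1.5698848711

1.569885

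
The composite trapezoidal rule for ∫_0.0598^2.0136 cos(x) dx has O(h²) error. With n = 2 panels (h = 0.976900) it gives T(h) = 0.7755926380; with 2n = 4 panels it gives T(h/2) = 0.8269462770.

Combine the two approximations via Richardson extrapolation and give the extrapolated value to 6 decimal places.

Method order is 2; weight 2^2 = 4.
4·0.8269462770 − 0.7755926380 = 2.5321924700
Denominator 4 − 1 = 3.
So the Richardson estimate is 0.8440641567.
Correction |R − A(h/2)| = 1.712e-02; gap |A(h/2) − A(h)| = 5.135e-02.

0.844064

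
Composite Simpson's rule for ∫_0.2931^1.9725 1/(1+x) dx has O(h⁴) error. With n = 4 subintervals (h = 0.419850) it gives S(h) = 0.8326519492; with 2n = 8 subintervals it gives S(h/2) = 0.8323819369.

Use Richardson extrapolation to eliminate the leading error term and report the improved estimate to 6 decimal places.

r = 4, so 2^r = 16.
Weighted: 13.3181109904 − 0.8326519492 = 12.4854590412
Divide by 2^4 − 1 = 15.
R = 12.4854590412/15 = 0.8323639361

0.832364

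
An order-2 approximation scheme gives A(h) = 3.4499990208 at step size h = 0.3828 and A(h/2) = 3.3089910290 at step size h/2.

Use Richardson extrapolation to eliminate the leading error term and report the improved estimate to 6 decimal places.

r = 2: numerator weight 4, denominator 3.
Difference of the inputs: 3.3089910290 − 3.4499990208 = -0.1410079918
Correction (A(h/2) − A(h))/(4 − 1) = (-0.1410079918)/3 = -0.0470026639
R = 3.3089910290 − 0.0470026639 = 3.2619883651
Correction |R − A(h/2)| = 4.700e-02; gap |A(h/2) − A(h)| = 1.410e-01.

3.261988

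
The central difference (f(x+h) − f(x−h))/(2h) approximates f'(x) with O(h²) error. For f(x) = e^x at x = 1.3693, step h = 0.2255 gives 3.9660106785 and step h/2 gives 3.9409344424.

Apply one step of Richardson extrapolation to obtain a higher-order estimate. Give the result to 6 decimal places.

3.932576

r = 2: numerator weight 4, denominator 3.
4×3.9409344424 = 15.7637377696; subtract 3.9660106785 → 11.7977270911
R = 11.7977270911/3 = 3.9325756970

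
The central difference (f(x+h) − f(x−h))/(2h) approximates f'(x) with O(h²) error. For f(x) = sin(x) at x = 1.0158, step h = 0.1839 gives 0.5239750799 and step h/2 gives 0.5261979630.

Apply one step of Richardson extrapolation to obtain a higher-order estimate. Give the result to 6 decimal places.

0.526939

r = 2: numerator weight 4, denominator 3.
Weighted: 2.1047918520 − 0.5239750799 = 1.5808167721
Divide by 2^2 − 1 = 3.
1.5808167721 ÷ 3 = 0.5269389240
Shift from A(h/2): +0.0007409610.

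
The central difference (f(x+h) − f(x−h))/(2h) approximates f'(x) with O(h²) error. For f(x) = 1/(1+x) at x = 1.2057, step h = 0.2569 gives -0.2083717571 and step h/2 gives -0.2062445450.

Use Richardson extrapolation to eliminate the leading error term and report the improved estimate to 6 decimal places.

-0.205535

Error is O(h^2); halving h shrinks it by 2^2 = 4.
A(h/2) − A(h) = -0.2062445450 − (-0.2083717571) = 0.0021272121
Correction (A(h/2) − A(h))/(4 − 1) = 0.0021272121/3 = 0.0007090707
R = -0.2062445450 + 0.0007090707 = -0.2055354743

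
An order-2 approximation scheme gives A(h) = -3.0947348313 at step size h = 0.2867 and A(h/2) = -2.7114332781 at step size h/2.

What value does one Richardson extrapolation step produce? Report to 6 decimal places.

-2.583666

r = 2, so 2^r = 4.
Numerator 4·A(h/2) − A(h) = 4·(-2.7114332781) − (-3.0947348313) = -7.7509982811
(-7.7509982811) ÷ 3 = -2.5836660937
Shift from A(h/2): +0.1277671844.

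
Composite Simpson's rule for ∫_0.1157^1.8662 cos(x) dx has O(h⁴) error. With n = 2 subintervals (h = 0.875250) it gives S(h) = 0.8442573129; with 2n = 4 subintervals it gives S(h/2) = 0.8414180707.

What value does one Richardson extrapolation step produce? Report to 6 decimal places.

Error is O(h^4); halving h shrinks it by 2^4 = 16.
Weighted: 13.4626891312 − 0.8442573129 = 12.6184318183
(16×0.8414180707 − 0.8442573129)/(16 − 1) = 0.8412287879
Correction |R − A(h/2)| = 1.893e-04; gap |A(h/2) − A(h)| = 2.839e-03.

0.841229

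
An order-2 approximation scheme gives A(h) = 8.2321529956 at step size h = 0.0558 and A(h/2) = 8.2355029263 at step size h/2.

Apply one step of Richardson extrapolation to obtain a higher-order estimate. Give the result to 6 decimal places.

8.236620

r = 2, so 2^r = 4.
4 × 8.2355029263 − 8.2321529956 = 24.7098587096
Divide by 2^2 − 1 = 3.
So the Richardson estimate is 8.2366195699.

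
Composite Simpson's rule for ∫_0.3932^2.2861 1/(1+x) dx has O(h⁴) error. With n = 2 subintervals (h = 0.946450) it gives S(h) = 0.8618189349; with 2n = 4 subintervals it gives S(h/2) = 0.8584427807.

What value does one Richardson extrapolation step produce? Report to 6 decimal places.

0.858218

r = 4, so 2^r = 16.
16×0.8584427807 = 13.7350844912; 13.7350844912 − 0.8618189349 = 12.8732655563
Divide by 2^4 − 1 = 15.
R = 12.8732655563/15 = 0.8582177038
Gap between inputs: 3.376e-03; correction applied: −0.0002250769.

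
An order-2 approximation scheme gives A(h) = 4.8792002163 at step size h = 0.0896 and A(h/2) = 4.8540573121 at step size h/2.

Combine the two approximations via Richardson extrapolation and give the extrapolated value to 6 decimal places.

4.845676

Error is O(h^2); halving h shrinks it by 2^2 = 4.
Difference of the inputs: 4.8540573121 − 4.8792002163 = -0.0251429042
Divide by 2^2 − 1 = 3: (-0.0251429042)/3 = -0.0083809681
R = 4.8540573121 − 0.0083809681 = 4.8456763440
Correction |R − A(h/2)| = 8.381e-03; gap |A(h/2) − A(h)| = 2.514e-02.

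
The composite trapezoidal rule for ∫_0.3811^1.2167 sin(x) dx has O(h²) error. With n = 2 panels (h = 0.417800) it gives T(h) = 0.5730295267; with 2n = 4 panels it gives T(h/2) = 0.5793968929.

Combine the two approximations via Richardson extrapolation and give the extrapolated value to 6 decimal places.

Method order is 2; weight 2^2 = 4.
A(h/2) − A(h) = 0.5793968929 − 0.5730295267 = 0.0063673662
Divide by 2^2 − 1 = 3: 0.0063673662/3 = 0.0021224554
R = 0.5793968929 + 0.0021224554 = 0.5815193483

0.581519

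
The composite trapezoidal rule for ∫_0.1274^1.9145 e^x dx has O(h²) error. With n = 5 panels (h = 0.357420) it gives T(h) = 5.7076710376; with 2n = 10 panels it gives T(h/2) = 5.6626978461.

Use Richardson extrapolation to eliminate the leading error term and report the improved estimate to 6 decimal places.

5.647707

The method has order 2: 2^2 = 4.
4×5.6626978461 = 22.6507913844; subtract 5.7076710376 → 16.9431203468
(4×5.6626978461 − 5.7076710376)/(4 − 1) = 5.6477067823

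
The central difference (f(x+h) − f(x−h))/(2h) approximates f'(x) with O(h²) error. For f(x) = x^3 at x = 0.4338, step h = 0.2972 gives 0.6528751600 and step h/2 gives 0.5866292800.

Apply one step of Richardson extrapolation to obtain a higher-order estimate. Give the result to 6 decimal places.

0.564547

r = 2, so 2^r = 4.
4·0.5866292800 = 2.3465171200; 2.3465171200 − 0.6528751600 = 1.6936419600
R = 1.6936419600/3 = 0.5645473200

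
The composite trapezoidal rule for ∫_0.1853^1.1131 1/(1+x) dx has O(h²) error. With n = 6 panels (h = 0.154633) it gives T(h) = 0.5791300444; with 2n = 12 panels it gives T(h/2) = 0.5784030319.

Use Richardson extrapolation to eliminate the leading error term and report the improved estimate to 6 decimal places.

0.578161

The method has order 2: 2^2 = 4.
A(h/2) − A(h) = 0.5784030319 − 0.5791300444 = -0.0007270125
Correction (A(h/2) − A(h))/(4 − 1) = (-0.0007270125)/3 = -0.0002423375
R = 0.5784030319 − 0.0002423375 = 0.5781606944
Shift from A(h/2): −0.0002423375.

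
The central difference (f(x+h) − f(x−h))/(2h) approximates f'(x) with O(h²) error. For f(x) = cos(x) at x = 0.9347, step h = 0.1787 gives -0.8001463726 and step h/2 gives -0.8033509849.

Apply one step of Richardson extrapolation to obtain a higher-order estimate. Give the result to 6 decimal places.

-0.804419

Order 2 gives 2^r = 4 and 2^r − 1 = 3.
4 × (-0.8033509849) − (-0.8001463726) = -2.4132575670
Denominator 4 − 1 = 3.
R = (-2.4132575670)/3 = -0.8044191890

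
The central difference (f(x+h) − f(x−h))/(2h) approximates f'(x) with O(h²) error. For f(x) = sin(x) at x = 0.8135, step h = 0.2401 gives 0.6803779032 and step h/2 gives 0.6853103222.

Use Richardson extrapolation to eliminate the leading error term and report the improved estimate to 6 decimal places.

0.686954

With r = 2 the leading error scales as h^2, so the weight is 2^2 = 4.
Weighted: 2.7412412888 − 0.6803779032 = 2.0608633856
R = 2.0608633856/3 = 0.6869544619
Correction |R − A(h/2)| = 1.644e-03; gap |A(h/2) − A(h)| = 4.932e-03.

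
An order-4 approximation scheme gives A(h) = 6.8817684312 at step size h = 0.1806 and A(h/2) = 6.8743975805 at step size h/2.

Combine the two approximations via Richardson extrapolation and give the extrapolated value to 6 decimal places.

r = 4: numerator weight 16, denominator 15.
Weighted: 109.9903612880 − 6.8817684312 = 103.1085928568
R = 103.1085928568/15 = 6.8739061905
Correction |R − A(h/2)| = 4.914e-04; gap |A(h/2) − A(h)| = 7.371e-03.

6.873906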